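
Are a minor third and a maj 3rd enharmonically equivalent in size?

No

A minor third is 3 semitones but a major third is 4 semitones — different sizes.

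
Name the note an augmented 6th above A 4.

Counting six letter names up from A lands on F.
An augmented sixth spans 10 semitones, so from A4 the target pitch is F##5.

F-double-sharp 5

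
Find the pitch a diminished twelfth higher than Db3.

Counting five letter names plus an octave up from D lands on A.
A diminished twelfth is 18 semitones; 18 semitones up from Db3 gives Abb4.

Abb4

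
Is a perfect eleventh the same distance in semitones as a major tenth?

17 semitones (perfect eleventh) vs 16 semitones (major tenth): not equal.

No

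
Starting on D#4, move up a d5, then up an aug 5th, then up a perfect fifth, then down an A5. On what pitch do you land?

A diminished fifth up from D#4 is A4.
An augmented fifth up from A4 is E#5.
Up a perfect fifth from E#5: B#5 (7 semitones up).
B#5 down an augmented fifth → E5 (8 semitones).

E5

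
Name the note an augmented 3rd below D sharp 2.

The third takes the letter from D down to B.
An augmented third spans 5 semitones, so from D#2 the target pitch is Bb1.

B flat 1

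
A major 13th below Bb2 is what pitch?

Six letters down from B (plus an octave) reaches D.
A major thirteenth is 21 semitones; 21 semitones down from Bb2 gives Db1.

Db1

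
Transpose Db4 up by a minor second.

Counting two letter names up from D lands on E.
A minor second spans 1 semitone, so from Db4 the target pitch is Ebb4.

Ebb4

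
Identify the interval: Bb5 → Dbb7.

B to D spans three letter names (B-C-D), plus an octave, so the interval is some kind of tenth.
Bb5 to Dbb7 spans 14 semitones — two semitones narrower than the major tenth (16) — giving a diminished tenth.
(Equivalently, a compound diminished third: a diminished third plus an octave.)

diminished tenth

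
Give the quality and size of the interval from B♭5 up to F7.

B to F spans five letter names (B-C-D-E-F), plus an octave: a twelfth.
Counting semitones, Bb5→F7 is 19, which is the perfect twelfth.
(Equivalently, a compound perfect fifth: a perfect fifth plus an octave.)

perfect twelfth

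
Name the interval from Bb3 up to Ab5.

B to A spans seven letter names (B-C-D-E-F-G-A), plus an octave: a fourteenth.
A major fourteenth would be 23 semitones, but Bb3 to Ab5 is 22 — one semitone narrower, making it a minor fourteenth.
(Equivalently, a compound minor seventh: a minor seventh plus an octave.)

m14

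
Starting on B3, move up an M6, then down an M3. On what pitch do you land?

Up a major sixth from B3: G#4 (9 semitones up).
A major third down from G#4 is E4.

E4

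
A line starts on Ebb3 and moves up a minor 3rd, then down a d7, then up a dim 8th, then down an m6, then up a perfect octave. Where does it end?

Cb4

Up a minor third from Ebb3: Gbb3 (3 semitones up).
Down a diminished seventh from Gbb3: Ab2 (9 semitones down).
A diminished octave up from Ab2 is Abb3.
Down a minor sixth from Abb3: Cb3 (8 semitones down).
Cb3 up a perfect octave → Cb4 (12 semitones).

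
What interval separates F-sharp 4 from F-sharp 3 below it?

Descending from F#4 to F#3 is the same interval as ascending F#3 to F#4.
F to F is the same letter name, plus an octave, so the interval is some kind of octave.
Counting semitones, F#3→F#4 is 12, which is the perfect octave.

P8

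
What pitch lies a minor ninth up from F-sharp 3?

G 4

Counting two letter names plus an octave up from F lands on G.
A minor ninth is 13 semitones; 13 semitones up from F#3 gives G4.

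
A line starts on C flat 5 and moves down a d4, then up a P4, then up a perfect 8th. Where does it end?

C 6

Down a diminished fourth from Cb5: G4 (4 semitones down).
Up a perfect fourth from G4: C5 (5 semitones up).
Up a perfect octave from C5: C6 (12 semitones up).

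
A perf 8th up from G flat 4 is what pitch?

G flat 5

The letter stays G (same as the start), shifted an octave up.
Moving 12 semitones up from Gb4 (the size of a perfect octave) reaches Gb5.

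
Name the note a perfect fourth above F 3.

B flat 3

Counting four letter names up from F lands on B.
A perfect fourth spans 5 semitones, so from F3 the target pitch is Bb3.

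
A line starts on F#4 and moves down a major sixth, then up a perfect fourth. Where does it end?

D4

A major sixth down from F#4 is A3.
A perfect fourth up from A3 is D4.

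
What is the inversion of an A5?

Inverted interval numbers add to nine, so a fifth pairs with a fourth (5 + 4 = 9).
The quality also flips — augmented becomes diminished — giving a diminished fourth.

diminished fourth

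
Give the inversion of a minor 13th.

First reduce the compound minor thirteenth to its simple form, a minor sixth.
The rule of nine gives the new number: 9 − 6 = 3, so a sixth becomes a third.
And minor becomes major under inversion, so we get a major third.

major 3rd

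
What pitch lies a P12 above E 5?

Counting five letter names plus an octave up from E lands on B.
A perfect twelfth spans 19 semitones, so from E5 the target pitch is B6.

B 6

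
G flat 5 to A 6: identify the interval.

augmented ninth

G to A spans two letter names (G-A), plus an octave: a ninth.
Gb5 to A6 spans 15 semitones — one semitone wider than the major ninth (14) — giving an augmented ninth.
(Equivalently, a compound augmented second: an augmented second plus an octave.)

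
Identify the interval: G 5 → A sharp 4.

Descending from G5 to A#4 is the same interval as ascending A#4 to G5.
A to G spans seven letter names (A-B-C-D-E-F-G) — that makes it a seventh of some quality.
A major seventh would be 11 semitones; A#4 to G5 is 9, two semitones narrower, so the interval is diminished.

diminished 7th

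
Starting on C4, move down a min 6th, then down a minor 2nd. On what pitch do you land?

Down a minor sixth from C4: E3 (8 semitones down).
A minor second down from E3 is D#3.

D#3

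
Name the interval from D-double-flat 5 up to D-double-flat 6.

D to D is the same letter name, plus an octave — that makes it an octave of some quality.
Counting semitones, Dbb5→Dbb6 is 12, which is the perfect octave.

perfect 8th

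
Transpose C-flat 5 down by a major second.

B-double-flat 4

Two letter names down from C: B.
Moving 2 semitones down from Cb5 (the size of a major second) reaches Bbb4.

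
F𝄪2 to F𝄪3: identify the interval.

F to F is the same letter name, plus an octave — that makes it an octave of some quality.
The perfect octave spans 12 semitones, and F##2 to F##3 is exactly 12 semitones — so this is a perfect octave.

perfect octave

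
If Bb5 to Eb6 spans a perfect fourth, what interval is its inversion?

perfect 5th

Interval numbers invert to sum to nine: 4 + 5 = 9, so a fourth inverts to a fifth.
Quality inverts too: perfect stays perfect. That makes the inversion a perfect fifth.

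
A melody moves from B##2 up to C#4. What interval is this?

B to C spans two letter names (B-C), plus an octave: a ninth.
B##2 to C#4 spans 12 semitones — two semitones narrower than the major ninth (14) — giving a diminished ninth.

d9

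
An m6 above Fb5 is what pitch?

Dbb6

Six letter names up from F: D.
A minor sixth spans 8 semitones, so from Fb5 the target pitch is Dbb6.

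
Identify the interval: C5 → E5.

C to E spans three letter names (C-D-E) — that makes it a third of some quality.
Counting semitones, C5→E5 is 4, which is the major third.

major third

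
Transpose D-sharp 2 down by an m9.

Two letters down from D (plus an octave) reaches C.
Moving 13 semitones down from D#2 (the size of a minor ninth) reaches C##1.

C-double-sharp 1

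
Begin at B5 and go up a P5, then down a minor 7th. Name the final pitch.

G#5

A perfect fifth up from B5 is F#6.
A minor seventh down from F#6 is G#5.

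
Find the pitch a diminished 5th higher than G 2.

The fifth takes the letter from G up to D.
A diminished fifth is 6 semitones; 6 semitones up from G2 gives Db3.

D flat 3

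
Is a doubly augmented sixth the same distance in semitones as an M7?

A doubly augmented sixth = 11 semitones = a major seventh; enharmonically equal.

Yes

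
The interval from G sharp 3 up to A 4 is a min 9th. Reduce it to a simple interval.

m2

Take out an octave (7 from the number): 9 − 7 = 2.
That makes a minor ninth a compound minor second — an octave plus a minor second.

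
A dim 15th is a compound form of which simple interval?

diminished octave

Take out an octave (7 from the number): 15 − 7 = 8.
So a diminished fifteenth is an octave plus a diminished octave. The quality is unchanged.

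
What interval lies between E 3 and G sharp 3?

major third

E to G spans three letter names (E-F-G) — that makes it a third of some quality.
E3 to G#3 is 4 semitones, matching the major third exactly, so the quality is major.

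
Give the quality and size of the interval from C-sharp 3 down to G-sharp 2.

Descending from C#3 to G#2 is the same interval as ascending G#2 to C#3.
G to C spans four letter names (G-A-B-C) — that makes it a fourth of some quality.
The perfect fourth spans 5 semitones, and G#2 to C#3 is exactly 5 semitones — so this is a perfect fourth.

perfect fourth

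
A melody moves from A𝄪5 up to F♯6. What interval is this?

d6

A to F spans six letter names (A-B-C-D-E-F), so the interval is some kind of sixth.
The major sixth is 9 semitones; here we have 7, two semitones narrower: diminished.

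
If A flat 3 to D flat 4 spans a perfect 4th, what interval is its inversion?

P5

Inverted interval numbers add to nine, so a fourth pairs with a fifth (4 + 5 = 9).
The quality also flips — perfect stays perfect — giving a perfect fifth.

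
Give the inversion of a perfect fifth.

Interval numbers invert to sum to nine: 5 + 4 = 9, so a fifth inverts to a fourth.
And perfect stays perfect under inversion, so we get a perfect fourth.

P4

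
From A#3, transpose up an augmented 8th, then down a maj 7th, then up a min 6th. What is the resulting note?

An augmented octave up from A#3 is A##4.
A major seventh down from A##4 is B#3.
A minor sixth up from B#3 is G#4.

G#4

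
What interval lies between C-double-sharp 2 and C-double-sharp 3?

C to C is the same letter name, plus an octave: an octave.
The perfect octave spans 12 semitones, and C##2 to C##3 is exactly 12 semitones — so this is a perfect octave.

perfect 8th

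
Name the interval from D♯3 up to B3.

m6

D to B spans six letter names (D-E-F-G-A-B) — that makes it a sixth of some quality.
A major sixth would be 9 semitones, but D#3 to B3 is 8 — one semitone narrower, making it a minor sixth.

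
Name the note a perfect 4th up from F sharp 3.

B 3

Four letter names up from F: B.
A perfect fourth is 5 semitones; 5 semitones up from F#3 gives B3.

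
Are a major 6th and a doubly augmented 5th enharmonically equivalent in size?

Yes

Both span 9 semitones: a major sixth and a doubly augmented fifth are the same chromatic distance.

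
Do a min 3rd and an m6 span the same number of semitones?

No

A minor third is 3 semitones but a minor sixth is 8 semitones — different sizes.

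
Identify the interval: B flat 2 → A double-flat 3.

diminished seventh

B to A spans seven letter names (B-C-D-E-F-G-A), so the interval is some kind of seventh.
Bb2 to Abb3 spans 9 semitones — two semitones narrower than the major seventh (11) — giving a diminished seventh.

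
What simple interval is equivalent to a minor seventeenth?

Take out 2 octaves (14 from the number): 17 − 14 = 3.
So a minor seventeenth is 2 octaves plus a minor third. The quality is unchanged.

minor third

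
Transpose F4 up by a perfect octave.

F5

The letter stays F (same as the start), shifted an octave up.
A perfect octave spans 12 semitones, so from F4 the target pitch is F5.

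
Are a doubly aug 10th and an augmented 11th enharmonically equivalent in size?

Yes

A doubly augmented tenth spans 18 semitones, and an augmented eleventh also spans 18 semitones — they're enharmonic.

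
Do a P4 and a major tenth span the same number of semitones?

5 semitones (perfect fourth) vs 16 semitones (major tenth): not equal.

No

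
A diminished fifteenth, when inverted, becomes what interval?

augmented unison

First reduce the compound diminished fifteenth to its simple form, a diminished octave.
Interval numbers invert to sum to nine: 8 + 1 = 9, so an octave inverts to a unison.
The quality also flips — diminished becomes augmented — giving an augmented unison.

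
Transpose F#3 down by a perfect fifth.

Five letter names down from F: B.
Moving 7 semitones down from F#3 (the size of a perfect fifth) reaches B2.

B2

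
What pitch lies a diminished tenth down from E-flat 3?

C-sharp 2

The tenth's letter: E down three letter names plus an octave → C.
A diminished tenth is 14 semitones; 14 semitones down from Eb3 gives C#2.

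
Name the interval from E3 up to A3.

perfect fourth

E to A spans four letter names (E-F-G-A) — that makes it a fourth of some quality.
The perfect fourth spans 5 semitones, and E3 to A3 is exactly 5 semitones — so this is a perfect fourth.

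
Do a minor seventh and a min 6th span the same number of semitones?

No

10 semitones (minor seventh) vs 8 semitones (minor sixth): not equal.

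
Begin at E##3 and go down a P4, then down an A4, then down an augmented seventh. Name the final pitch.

G1

E##3 down a perfect fourth → B##2 (5 semitones).
An augmented fourth down from B##2 is F##2.
An augmented seventh down from F##2 is G1.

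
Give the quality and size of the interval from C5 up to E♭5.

C to E spans three letter names (C-D-E): a third.
C5 to Eb5 is 3 semitones, a half step short of the major third (4), so this is minor.

minor third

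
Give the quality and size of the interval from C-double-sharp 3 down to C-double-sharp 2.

P8

Descending from C##3 to C##2 is the same interval as ascending C##2 to C##3.
C to C is the same letter name, plus an octave: an octave.
Counting semitones, C##2→C##3 is 12, which is the perfect octave.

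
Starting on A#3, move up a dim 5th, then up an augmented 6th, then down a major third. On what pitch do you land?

A diminished fifth up from A#3 is E4.
Up an augmented sixth from E4: C##5 (10 semitones up).
A major third down from C##5 is A#4.

A#4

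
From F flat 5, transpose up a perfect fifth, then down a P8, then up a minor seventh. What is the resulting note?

Fb5 up a perfect fifth → Cb6 (7 semitones).
Cb6 down a perfect octave → Cb5 (12 semitones).
A minor seventh up from Cb5 is Bbb5.

B double-flat 5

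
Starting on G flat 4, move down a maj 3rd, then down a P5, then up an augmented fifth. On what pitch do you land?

E flat 4

A major third down from Gb4 is Ebb4.
A perfect fifth down from Ebb4 is Abb3.
Up an augmented fifth from Abb3: Eb4 (8 semitones up).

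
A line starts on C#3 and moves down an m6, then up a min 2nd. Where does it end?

F#2

C#3 down a minor sixth → E#2 (8 semitones).
E#2 up a minor second → F#2 (1 semitone).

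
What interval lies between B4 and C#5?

M2

B to C spans two letter names (B-C), so the interval is some kind of second.
B4 to C#5 is 2 semitones, matching the major second exactly, so the quality is major.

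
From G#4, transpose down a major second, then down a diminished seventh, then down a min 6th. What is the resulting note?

B##2

Down a major second from G#4: F#4 (2 semitones down).
A diminished seventh down from F#4 is G##3.
Down a minor sixth from G##3: B##2 (8 semitones down).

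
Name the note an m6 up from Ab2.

Fb3

The sixth takes the letter from A up to F.
Moving 8 semitones up from Ab2 (the size of a minor sixth) reaches Fb3.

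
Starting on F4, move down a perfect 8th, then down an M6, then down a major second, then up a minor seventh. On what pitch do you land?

Down a perfect octave from F4: F3 (12 semitones down).
F3 down a major sixth → Ab2 (9 semitones).
A major second down from Ab2 is Gb2.
Up a minor seventh from Gb2: Fb3 (10 semitones up).

Fb3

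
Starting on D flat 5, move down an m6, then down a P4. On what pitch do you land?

Db5 down a minor sixth → F4 (8 semitones).
A perfect fourth down from F4 is C4.

C 4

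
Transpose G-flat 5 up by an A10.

B 6

Three letters up from G (plus an octave) reaches B.
Moving 17 semitones up from Gb5 (the size of an augmented tenth) reaches B6.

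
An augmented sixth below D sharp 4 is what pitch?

F 3

Six letter names down from D: F.
An augmented sixth is 10 semitones; 10 semitones down from D#4 gives F3.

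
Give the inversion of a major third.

Inverted interval numbers add to nine, so a third pairs with a sixth (3 + 6 = 9).
The quality also flips — major becomes minor — giving a minor sixth.

minor sixth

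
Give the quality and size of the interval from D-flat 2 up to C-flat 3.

D to C spans seven letter names (D-E-F-G-A-B-C): a seventh.
A major seventh would be 11 semitones, but Db2 to Cb3 is 10 — one semitone narrower, making it a minor seventh.

m7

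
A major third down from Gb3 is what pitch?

Ebb3

Counting three letter names down from G lands on E.
A major third spans 4 semitones, so from Gb3 the target pitch is Ebb3.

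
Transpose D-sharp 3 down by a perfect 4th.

Four letter names down from D: A.
A perfect fourth is 5 semitones; 5 semitones down from D#3 gives A#2.

A-sharp 2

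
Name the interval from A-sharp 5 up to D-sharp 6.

perfect fourth

A to D spans four letter names (A-B-C-D) — that makes it a fourth of some quality.
The perfect fourth spans 5 semitones, and A#5 to D#6 is exactly 5 semitones — so this is a perfect fourth.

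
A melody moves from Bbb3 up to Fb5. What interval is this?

P12

B to F spans five letter names (B-C-D-E-F), plus an octave — that makes it a twelfth of some quality.
The perfect twelfth spans 19 semitones, and Bbb3 to Fb5 is exactly 19 semitones — so this is a perfect twelfth.
(Equivalently, a compound perfect fifth: a perfect fifth plus an octave.)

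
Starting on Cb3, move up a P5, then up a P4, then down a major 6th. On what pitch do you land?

Ebb3

Up a perfect fifth from Cb3: Gb3 (7 semitones up).
A perfect fourth up from Gb3 is Cb4.
Cb4 down a major sixth → Ebb3 (9 semitones).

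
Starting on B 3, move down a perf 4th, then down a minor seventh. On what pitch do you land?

A perfect fourth down from B3 is F#3.
F#3 down a minor seventh → G#2 (10 semitones).

G sharp 2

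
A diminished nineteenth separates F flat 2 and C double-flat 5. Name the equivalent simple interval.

Each octave removed subtracts seven from the number: 19 − 14 = 5.
Quality carries through unchanged, so the simple form is a diminished fifth.

d5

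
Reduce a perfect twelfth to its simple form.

P5

Subtracting seven from the interval number removes an octave: 12 − 7 = 5.
Quality carries through unchanged, so the simple form is a perfect fifth.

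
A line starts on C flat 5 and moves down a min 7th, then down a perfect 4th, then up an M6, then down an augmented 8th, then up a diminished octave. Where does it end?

A minor seventh down from Cb5 is Db4.
A perfect fourth down from Db4 is Ab3.
Up a major sixth from Ab3: F4 (9 semitones up).
Down an augmented octave from F4: Fb3 (13 semitones down).
Fb3 up a diminished octave → Fbb4 (11 semitones).

F double-flat 4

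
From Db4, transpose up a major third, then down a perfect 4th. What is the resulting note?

C4

Db4 up a major third → F4 (4 semitones).
F4 down a perfect fourth → C4 (5 semitones).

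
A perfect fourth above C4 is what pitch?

Four letter names up from C: F.
A perfect fourth is 5 semitones; 5 semitones up from C4 gives F4.

F4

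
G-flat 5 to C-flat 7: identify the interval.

G to C spans four letter names (G-A-B-C), plus an octave, so the interval is some kind of eleventh.
The perfect eleventh spans 17 semitones, and Gb5 to Cb7 is exactly 17 semitones — so this is a perfect eleventh.
(Equivalently, a compound perfect fourth: a perfect fourth plus an octave.)

perfect eleventh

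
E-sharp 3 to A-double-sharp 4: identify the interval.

augmented 11th

E to A spans four letter names (E-F-G-A), plus an octave — that makes it an eleventh of some quality.
A perfect eleventh would be 17 semitones; E#3 to A##4 is 18, one semitone wider, so the interval is augmented.
(Equivalently, a compound augmented fourth: an augmented fourth plus an octave.)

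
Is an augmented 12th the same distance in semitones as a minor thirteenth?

Yes

Both span 20 semitones: an augmented twelfth and a minor thirteenth are the same chromatic distance.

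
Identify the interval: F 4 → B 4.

F to B spans four letter names (F-G-A-B), so the interval is some kind of fourth.
A perfect fourth would be 5 semitones; F4 to B4 is 6, one semitone wider, so the interval is augmented.

augmented fourth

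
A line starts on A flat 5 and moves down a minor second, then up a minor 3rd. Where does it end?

Down a minor second from Ab5: G5 (1 semitone down).
A minor third up from G5 is Bb5.

B flat 5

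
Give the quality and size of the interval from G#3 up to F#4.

minor seventh

G to F spans seven letter names (G-A-B-C-D-E-F) — that makes it a seventh of some quality.
A major seventh would be 11 semitones, but G#3 to F#4 is 10 — one semitone narrower, making it a minor seventh.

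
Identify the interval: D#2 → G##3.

augmented eleventh

D to G spans four letter names (D-E-F-G), plus an octave — that makes it an eleventh of some quality.
The perfect eleventh is 17 semitones; here we have 18, one semitone wider: augmented.
(Equivalently, a compound augmented fourth: an augmented fourth plus an octave.)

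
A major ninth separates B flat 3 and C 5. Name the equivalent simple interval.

Subtracting seven from the interval number removes an octave: 9 − 7 = 2.
Quality carries through unchanged, so the simple form is a major second.

major 2nd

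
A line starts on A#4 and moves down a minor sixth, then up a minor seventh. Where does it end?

Down a minor sixth from A#4: C##4 (8 semitones down).
A minor seventh up from C##4 is B#4.

B#4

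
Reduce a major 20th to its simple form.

major sixth

Subtracting seven from the interval number removes an octave: 20 − 14 = 6.
So a major twentieth is 2 octaves plus a major sixth. The quality is unchanged.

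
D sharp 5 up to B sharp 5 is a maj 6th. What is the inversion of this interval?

minor 3rd

Interval numbers invert to sum to nine: 6 + 3 = 9, so a sixth inverts to a third.
And major becomes minor under inversion, so we get a minor third.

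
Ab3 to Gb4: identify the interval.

minor seventh

A to G spans seven letter names (A-B-C-D-E-F-G): a seventh.
A major seventh would be 11 semitones, but Ab3 to Gb4 is 10 — one semitone narrower, making it a minor seventh.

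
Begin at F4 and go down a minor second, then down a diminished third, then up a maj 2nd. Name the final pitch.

D##4

A minor second down from F4 is E4.
Down a diminished third from E4: C##4 (2 semitones down).
C##4 up a major second → D##4 (2 semitones).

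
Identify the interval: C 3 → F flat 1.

augmented 12th

Descending from C3 to Fb1 is the same interval as ascending Fb1 to C3.
F to C spans five letter names (F-G-A-B-C), plus an octave — that makes it a twelfth of some quality.
A perfect twelfth would be 19 semitones; Fb1 to C3 is 20, one semitone wider, so the interval is augmented.
(Equivalently, a compound augmented fifth: an augmented fifth plus an octave.)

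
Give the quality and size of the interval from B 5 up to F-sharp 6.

B to F spans five letter names (B-C-D-E-F), so the interval is some kind of fifth.
Counting semitones, B5→F#6 is 7, which is the perfect fifth.

perfect fifth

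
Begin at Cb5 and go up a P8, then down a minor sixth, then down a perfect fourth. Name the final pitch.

Cb5 up a perfect octave → Cb6 (12 semitones).
Down a minor sixth from Cb6: Eb5 (8 semitones down).
A perfect fourth down from Eb5 is Bb4.

Bb4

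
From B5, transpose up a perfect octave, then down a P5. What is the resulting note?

E6

B5 up a perfect octave → B6 (12 semitones).
Down a perfect fifth from B6: E6 (7 semitones down).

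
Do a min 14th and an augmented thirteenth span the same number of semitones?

Yes

Both span 22 semitones: a minor fourteenth and an augmented thirteenth are the same chromatic distance.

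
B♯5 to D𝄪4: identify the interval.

Descending from B#5 to D##4 is the same interval as ascending D##4 to B#5.
D to B spans six letter names (D-E-F-G-A-B), plus an octave, so the interval is some kind of thirteenth.
D##4 to B#5 is 20 semitones, a half step short of the major thirteenth (21), so this is minor.
(Equivalently, a compound minor sixth: a minor sixth plus an octave.)

minor 13th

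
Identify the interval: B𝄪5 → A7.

B to A spans seven letter names (B-C-D-E-F-G-A), plus an octave, so the interval is some kind of fourteenth.
A major fourteenth would be 23 semitones; B##5 to A7 is 20, three semitones narrower, so the interval is doubly diminished.
(Equivalently, a compound doubly diminished seventh: a doubly diminished seventh plus an octave.)

doubly diminished fourteenth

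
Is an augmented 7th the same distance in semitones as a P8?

Yes

An augmented seventh = 12 semitones = a perfect octave; enharmonically equal.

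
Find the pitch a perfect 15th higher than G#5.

G#7

A fifteenth keeps the letter name G, two octaves up from G.
Moving 24 semitones up from G#5 (the size of a perfect fifteenth) reaches G#7.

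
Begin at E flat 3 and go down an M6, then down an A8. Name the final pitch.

G double-flat 1

A major sixth down from Eb3 is Gb2.
Gb2 down an augmented octave → Gbb1 (13 semitones).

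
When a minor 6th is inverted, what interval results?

Inverted interval numbers add to nine, so a sixth pairs with a third (6 + 3 = 9).
The quality also flips — minor becomes major — giving a major third.

M3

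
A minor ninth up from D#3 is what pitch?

Counting two letter names plus an octave up from D lands on E.
Moving 13 semitones up from D#3 (the size of a minor ninth) reaches E4.

E4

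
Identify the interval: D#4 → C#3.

Descending from D#4 to C#3 is the same interval as ascending C#3 to D#4.
C to D spans two letter names (C-D), plus an octave — that makes it a ninth of some quality.
Counting semitones, C#3→D#4 is 14, which is the major ninth.
(Equivalently, a compound major second: a major second plus an octave.)

major 9th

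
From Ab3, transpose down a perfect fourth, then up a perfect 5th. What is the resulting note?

Ab3 down a perfect fourth → Eb3 (5 semitones).
A perfect fifth up from Eb3 is Bb3.

Bb3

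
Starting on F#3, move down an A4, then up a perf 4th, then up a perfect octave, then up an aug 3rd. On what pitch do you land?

A#4

Down an augmented fourth from F#3: C3 (6 semitones down).
A perfect fourth up from C3 is F3.
Up a perfect octave from F3: F4 (12 semitones up).
Up an augmented third from F4: A#4 (5 semitones up).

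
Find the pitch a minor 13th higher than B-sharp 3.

Counting six letter names plus an octave up from B lands on G.
A minor thirteenth is 20 semitones; 20 semitones up from B#3 gives G#5.

G-sharp 5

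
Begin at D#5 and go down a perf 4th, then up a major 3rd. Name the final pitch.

C##5

A perfect fourth down from D#5 is A#4.
A#4 up a major third → C##5 (4 semitones).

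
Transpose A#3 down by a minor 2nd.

The second takes the letter from A down to G.
A minor second is 1 semitone; 1 semitone down from A#3 gives G##3.

G##3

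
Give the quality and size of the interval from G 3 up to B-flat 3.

G to B spans three letter names (G-A-B): a third.
At 3 semitones, G3→Bb3 falls one short of a major third: minor.

m3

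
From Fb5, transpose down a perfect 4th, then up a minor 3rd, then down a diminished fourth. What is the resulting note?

A perfect fourth down from Fb5 is Cb5.
Cb5 up a minor third → Ebb5 (3 semitones).
Ebb5 down a diminished fourth → Bb4 (4 semitones).

Bb4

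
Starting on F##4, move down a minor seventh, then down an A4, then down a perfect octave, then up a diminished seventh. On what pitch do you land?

C3

Down a minor seventh from F##4: G##3 (10 semitones down).
Down an augmented fourth from G##3: D#3 (6 semitones down).
A perfect octave down from D#3 is D#2.
A diminished seventh up from D#2 is C3.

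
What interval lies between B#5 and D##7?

B to D spans three letter names (B-C-D), plus an octave — that makes it a tenth of some quality.
The major tenth spans 16 semitones, and B#5 to D##7 is exactly 16 semitones — so this is a major tenth.
(Equivalently, a compound major third: a major third plus an octave.)

major tenth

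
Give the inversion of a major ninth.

minor seventh

First reduce the compound major ninth to its simple form, a major second.
Interval numbers invert to sum to nine: 2 + 7 = 9, so a second inverts to a seventh.
The quality also flips — major becomes minor — giving a minor seventh.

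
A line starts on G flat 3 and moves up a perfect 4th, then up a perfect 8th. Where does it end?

C flat 5

A perfect fourth up from Gb3 is Cb4.
Up a perfect octave from Cb4: Cb5 (12 semitones up).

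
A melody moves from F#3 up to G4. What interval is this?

F to G spans two letter names (F-G), plus an octave, so the interval is some kind of ninth.
A major ninth would be 14 semitones, but F#3 to G4 is 13 — one semitone narrower, making it a minor ninth.
(Equivalently, a compound minor second: a minor second plus an octave.)

minor ninth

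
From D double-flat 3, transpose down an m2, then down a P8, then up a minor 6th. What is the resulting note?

A double-flat 2

A minor second down from Dbb3 is Cb3.
Cb3 down a perfect octave → Cb2 (12 semitones).
Up a minor sixth from Cb2: Abb2 (8 semitones up).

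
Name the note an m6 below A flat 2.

C 2

The sixth takes the letter from A down to C.
A minor sixth spans 8 semitones, so from Ab2 the target pitch is C2.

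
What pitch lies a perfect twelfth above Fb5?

Cb7

Counting five letter names plus an octave up from F lands on C.
A perfect twelfth is 19 semitones; 19 semitones up from Fb5 gives Cb7.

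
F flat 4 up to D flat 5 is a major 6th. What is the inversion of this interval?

minor 3rd

The rule of nine gives the new number: 9 − 6 = 3, so a sixth becomes a third.
And major becomes minor under inversion, so we get a minor third.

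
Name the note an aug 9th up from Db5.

E6

Counting two letter names plus an octave up from D lands on E.
An augmented ninth spans 15 semitones, so from Db5 the target pitch is E6.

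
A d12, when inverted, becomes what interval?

First reduce the compound diminished twelfth to its simple form, a diminished fifth.
Interval numbers invert to sum to nine: 5 + 4 = 9, so a fifth inverts to a fourth.
And diminished becomes augmented under inversion, so we get an augmented fourth.

augmented 4th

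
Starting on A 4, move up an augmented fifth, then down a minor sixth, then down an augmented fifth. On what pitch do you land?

Up an augmented fifth from A4: E#5 (8 semitones up).
E#5 down a minor sixth → G##4 (8 semitones).
An augmented fifth down from G##4 is C#4.

C sharp 4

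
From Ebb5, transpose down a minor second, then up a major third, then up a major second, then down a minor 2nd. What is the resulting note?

Down a minor second from Ebb5: Db5 (1 semitone down).
Up a major third from Db5: F5 (4 semitones up).
F5 up a major second → G5 (2 semitones).
G5 down a minor second → F#5 (1 semitone).

F#5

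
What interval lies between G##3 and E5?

diminished thirteenth

G to E spans six letter names (G-A-B-C-D-E), plus an octave — that makes it a thirteenth of some quality.
G##3 to E5 spans 19 semitones — two semitones narrower than the major thirteenth (21) — giving a diminished thirteenth.
(Equivalently, a compound diminished sixth: a diminished sixth plus an octave.)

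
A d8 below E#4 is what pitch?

An octave keeps the letter name E, an octave down from E.
A diminished octave is 11 semitones; 11 semitones down from E#4 gives E##3.

E##3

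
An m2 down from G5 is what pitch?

F#5

Counting two letter names down from G lands on F.
A minor second is 1 semitone; 1 semitone down from G5 gives F#5.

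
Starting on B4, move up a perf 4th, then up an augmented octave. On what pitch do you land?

E#6

A perfect fourth up from B4 is E5.
E5 up an augmented octave → E#6 (13 semitones).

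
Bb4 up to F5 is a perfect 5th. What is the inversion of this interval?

P4

Interval numbers invert to sum to nine: 5 + 4 = 9, so a fifth inverts to a fourth.
Quality inverts too: perfect stays perfect. That makes the inversion a perfect fourth.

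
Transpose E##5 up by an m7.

Seven letter names up from E: D.
A minor seventh spans 10 semitones, so from E##5 the target pitch is D##6.

D##6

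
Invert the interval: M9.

m7

First reduce the compound major ninth to its simple form, a major second.
Interval numbers invert to sum to nine: 2 + 7 = 9, so a second inverts to a seventh.
And major becomes minor under inversion, so we get a minor seventh.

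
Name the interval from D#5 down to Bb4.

Descending from D#5 to Bb4 is the same interval as ascending Bb4 to D#5.
B to D spans three letter names (B-C-D): a third.
The major third is 4 semitones; here we have 5, one semitone wider: augmented.

augmented third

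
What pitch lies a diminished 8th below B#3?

The letter stays B (same as the start), shifted an octave down.
Moving 11 semitones down from B#3 (the size of a diminished octave) reaches B##2.

B##2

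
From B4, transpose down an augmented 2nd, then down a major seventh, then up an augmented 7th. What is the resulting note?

B4 down an augmented second → Ab4 (3 semitones).
Ab4 down a major seventh → Bbb3 (11 semitones).
An augmented seventh up from Bbb3 is A4.

A4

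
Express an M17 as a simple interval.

major 3rd

Subtracting seven from the interval number removes an octave: 17 − 14 = 3.
That makes a major seventeenth a compound major third — 2 octaves plus a major third.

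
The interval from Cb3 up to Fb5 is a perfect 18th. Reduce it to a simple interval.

perfect 4th

Take out 2 octaves (14 from the number): 18 − 14 = 4.
Quality carries through unchanged, so the simple form is a perfect fourth.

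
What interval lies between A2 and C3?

minor third

A to C spans three letter names (A-B-C) — that makes it a third of some quality.
A major third would be 4 semitones, but A2 to C3 is 3 — one semitone narrower, making it a minor third.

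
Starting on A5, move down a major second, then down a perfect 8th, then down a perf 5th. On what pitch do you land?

Down a major second from A5: G5 (2 semitones down).
Down a perfect octave from G5: G4 (12 semitones down).
Down a perfect fifth from G4: C4 (7 semitones down).

C4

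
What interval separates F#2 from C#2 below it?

Descending from F#2 to C#2 is the same interval as ascending C#2 to F#2.
C to F spans four letter names (C-D-E-F): a fourth.
The perfect fourth spans 5 semitones, and C#2 to F#2 is exactly 5 semitones — so this is a perfect fourth.

perfect 4th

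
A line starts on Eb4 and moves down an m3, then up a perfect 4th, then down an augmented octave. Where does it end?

A minor third down from Eb4 is C4.
Up a perfect fourth from C4: F4 (5 semitones up).
Down an augmented octave from F4: Fb3 (13 semitones down).

Fb3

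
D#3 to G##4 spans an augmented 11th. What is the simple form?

Subtracting seven from the interval number removes an octave: 11 − 7 = 4.
Quality carries through unchanged, so the simple form is an augmented fourth.

A4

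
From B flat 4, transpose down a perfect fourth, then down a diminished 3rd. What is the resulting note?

A perfect fourth down from Bb4 is F4.
A diminished third down from F4 is D#4.

D sharp 4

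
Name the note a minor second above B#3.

The second takes the letter from B up to C.
A minor second is 1 semitone; 1 semitone up from B#3 gives C#4.

C#4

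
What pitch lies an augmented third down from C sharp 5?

A flat 4

Counting three letter names down from C lands on A.
Moving 5 semitones down from C#5 (the size of an augmented third) reaches Ab4.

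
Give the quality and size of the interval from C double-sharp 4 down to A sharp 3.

Descending from C##4 to A#3 is the same interval as ascending A#3 to C##4.
A to C spans three letter names (A-B-C), so the interval is some kind of third.
Counting semitones, A#3→C##4 is 4, which is the major third.

major third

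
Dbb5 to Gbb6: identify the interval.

D to G spans four letter names (D-E-F-G), plus an octave — that makes it an eleventh of some quality.
Dbb5 to Gbb6 is 17 semitones, matching the perfect eleventh exactly, so the quality is perfect.
(Equivalently, a compound perfect fourth: a perfect fourth plus an octave.)

perfect 11th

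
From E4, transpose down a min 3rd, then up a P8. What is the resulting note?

C#5

E4 down a minor third → C#4 (3 semitones).
A perfect octave up from C#4 is C#5.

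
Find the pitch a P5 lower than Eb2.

The fifth takes the letter from E down to A.
A perfect fifth is 7 semitones; 7 semitones down from Eb2 gives Ab1.

Ab1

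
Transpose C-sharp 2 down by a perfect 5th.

F-sharp 1

Five letter names down from C: F.
A perfect fifth is 7 semitones; 7 semitones down from C#2 gives F#1.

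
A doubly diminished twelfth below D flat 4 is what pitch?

Counting five letter names plus an octave down from D lands on G.
A doubly diminished twelfth spans 17 semitones, so from Db4 the target pitch is G#2.

G sharp 2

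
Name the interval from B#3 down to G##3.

Descending from B#3 to G##3 is the same interval as ascending G##3 to B#3.
G to B spans three letter names (G-A-B) — that makes it a third of some quality.
At 3 semitones, G##3→B#3 falls one short of a major third: minor.

minor 3rd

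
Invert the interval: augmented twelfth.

d4

First reduce the compound augmented twelfth to its simple form, an augmented fifth.
Inverted interval numbers add to nine, so a fifth pairs with a fourth (5 + 4 = 9).
Quality inverts too: augmented becomes diminished. That makes the inversion a diminished fourth.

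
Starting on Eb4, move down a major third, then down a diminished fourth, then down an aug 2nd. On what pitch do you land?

Fb3

A major third down from Eb4 is Cb4.
Cb4 down a diminished fourth → G3 (4 semitones).
Down an augmented second from G3: Fb3 (3 semitones down).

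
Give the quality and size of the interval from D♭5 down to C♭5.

major second

Descending from Db5 to Cb5 is the same interval as ascending Cb5 to Db5.
C to D spans two letter names (C-D): a second.
The major second spans 2 semitones, and Cb5 to Db5 is exactly 2 semitones — so this is a major second.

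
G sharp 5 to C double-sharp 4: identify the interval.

Descending from G#5 to C##4 is the same interval as ascending C##4 to G#5.
C to G spans five letter names (C-D-E-F-G), plus an octave — that makes it a twelfth of some quality.
C##4 to G#5 spans 18 semitones — one semitone narrower than the perfect twelfth (19) — giving a diminished twelfth.
(Equivalently, a compound diminished fifth: a diminished fifth plus an octave.)

diminished 12th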